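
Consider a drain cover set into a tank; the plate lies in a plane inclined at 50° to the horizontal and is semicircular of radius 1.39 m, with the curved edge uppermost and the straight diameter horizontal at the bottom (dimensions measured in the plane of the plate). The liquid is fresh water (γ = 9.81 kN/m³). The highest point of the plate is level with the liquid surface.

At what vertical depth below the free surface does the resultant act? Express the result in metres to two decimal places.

h_p = 0.74 m

γ = 9.81 kN/m³.
Let θ = 50° be the plate's angle to the horizontal; measure y along the incline from where the plane meets the free surface. Vertical depth h = y·sinθ with sinθ = 0.766044.
The centroid lies 4r/(3π) = 0.589934 m above the diameter, so r − 4r/(3π) = 1.39 − 0.589934 = 0.800066 m below the topmost point, so y_c = 0.800066 m and h_c = 0.800066 × 0.766044 = 0.612886 m.
A = πr²/2 = π × 1.39²/2 = 3.03494 m².
Resultant F = γ·h_c·A = 9.81 × 0.612886 × 3.03494 = 18.2473 kN.
I_c = (π/8 − 8/(9π))·r⁴ = 0.109757 × 1.39⁴ = 0.409724 m⁴.
Centre of pressure: y_p = y_c + I_c/(y_c·A) = 0.800066 + 0.409724/(0.800066 × 3.03494) = 0.800066 + 0.168739 = 0.968805 m along the plane.
Vertically, h_p = y_p·sinθ = 0.968805 × 0.766044 = 0.742147 m.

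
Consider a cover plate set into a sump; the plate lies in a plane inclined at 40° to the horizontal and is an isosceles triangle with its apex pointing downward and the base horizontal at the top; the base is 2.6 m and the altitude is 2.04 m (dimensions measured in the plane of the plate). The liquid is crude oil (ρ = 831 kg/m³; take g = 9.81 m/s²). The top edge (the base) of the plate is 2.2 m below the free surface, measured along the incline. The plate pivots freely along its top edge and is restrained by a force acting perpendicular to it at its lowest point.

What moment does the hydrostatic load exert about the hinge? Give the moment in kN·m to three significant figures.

M ≈ 30.4 kN·m

γ = ρg = 831 × 9.81 / 1000 = 8.15211 kN/m³.
Let θ = 40° be the plate's angle to the horizontal; measure y along the incline from where the plane meets the free surface. Vertical depth h = y·sinθ with sinθ = 0.642788.
With the apex down, the centroid sits h/3 = 2.04/3 = 0.68 m below the base (the top edge), so y_c = 2.2 + 0.68 = 2.88 m and h_c = 2.88 × 0.642788 = 1.85123 m.
A = ½ × 2.6 × 2.04 = 2.652 m².
Resultant F = γ·h_c·A = 8.15211 × 1.85123 × 2.652 = 40.0225 kN.
I_c = b·h³/36 = 2.6 × 2.04³/36 = 0.613142 m⁴.
Centre of pressure: y_p = y_c + I_c/(y_c·A) = 2.88 + 0.613142/(2.88 × 2.652) = 2.88 + 0.0802777 = 2.96028 m along the plane.
The resultant acts 0.68 + 0.0802777 = 0.760278 m (along the plate) below the hinge at the top edge, so the moment about the hinge is M = F × 0.760278 = 40.0225 × 0.760278 = 30.4282 kN·m.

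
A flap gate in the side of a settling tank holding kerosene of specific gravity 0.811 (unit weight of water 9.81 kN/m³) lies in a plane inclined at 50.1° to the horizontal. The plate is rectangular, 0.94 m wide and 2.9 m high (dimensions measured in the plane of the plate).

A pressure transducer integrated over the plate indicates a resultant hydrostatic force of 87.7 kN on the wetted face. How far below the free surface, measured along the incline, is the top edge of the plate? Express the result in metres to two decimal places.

y_top ≈ 3.82 m

γ = 0.811 × 9.81 = 7.95591 kN/m³.
A = 0.94 × 2.9 = 2.726 m².
From F = γ·h_c·A, the centroid depth is h_c = 87.7/(7.95591 × 2.726) = 4.04375 m.
Let θ = 50.1° be the plate's angle to the horizontal; measure y along the incline from where the plane meets the free surface. Vertical depth h = y·sinθ with sinθ = 0.767165.
Along the incline, y_c = h_c/sinθ = 4.04375/0.767165 = 5.27103 m.
The centroid lies 2.9/2 = 1.45 m below the top edge, so the top edge sits at y_top = 5.27103 − 1.45 = 3.82103 m along the incline.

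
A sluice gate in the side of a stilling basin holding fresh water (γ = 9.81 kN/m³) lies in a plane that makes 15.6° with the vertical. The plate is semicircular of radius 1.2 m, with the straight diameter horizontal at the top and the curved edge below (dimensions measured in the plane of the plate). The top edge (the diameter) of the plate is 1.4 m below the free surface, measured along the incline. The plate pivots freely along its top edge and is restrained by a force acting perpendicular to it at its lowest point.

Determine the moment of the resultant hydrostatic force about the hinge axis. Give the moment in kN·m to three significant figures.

M ≈ 22.9 kN·m

γ = 9.81 kN/m³.
The plate makes 15.6° with the vertical, i.e. θ = 90° − 15.6° = 74.4° to the horizontal. Measuring y along the incline from the free-surface line, vertical depth h = y·sinθ with sinθ = 0.963163.
The centroid of a semicircle lies 4r/(3π) = 0.509296 m from the diameter, here below the top edge, so y_c = 1.4 + 0.509296 = 1.9093 m and h_c = 1.9093 × 0.963163 = 1.83897 m.
A = πr²/2 = π × 1.2²/2 = 2.26195 m².
Resultant F = γ·h_c·A = 9.81 × 1.83897 × 2.26195 = 40.8062 kN.
I_c = (π/8 − 8/(9π))·r⁴ = 0.109757 × 1.2⁴ = 0.227592 m⁴.
Centre of pressure: y_p = y_c + I_c/(y_c·A) = 1.9093 + 0.227592/(1.9093 × 2.26195) = 1.9093 + 0.0526987 = 1.962 m along the plane.
The resultant acts 0.509296 + 0.0526987 = 0.561995 m (along the plate) below the hinge at the top edge, so the moment about the hinge is M = F × 0.561995 = 40.8062 × 0.561995 = 22.9329 kN·m.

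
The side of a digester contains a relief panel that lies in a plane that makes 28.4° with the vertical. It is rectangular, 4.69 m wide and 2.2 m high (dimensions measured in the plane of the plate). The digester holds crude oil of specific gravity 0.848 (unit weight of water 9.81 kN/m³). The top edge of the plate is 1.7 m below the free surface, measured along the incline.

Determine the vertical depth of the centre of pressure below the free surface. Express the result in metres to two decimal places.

h_p = 2.59 m

γ = 0.848 × 9.81 = 8.31888 kN/m³.
The plate makes 28.4° with the vertical, i.e. θ = 90° − 28.4° = 61.6° to the horizontal. Measuring y along the incline from the free-surface line, vertical depth h = y·sinθ with sinθ = 0.879649.
The centroid lies 2.2/2 = 1.1 m below the top edge, so y_c = 1.7 + 1.1 = 2.8 m and h_c = 2.8 × 0.879649 = 2.46302 m.
A = 4.69 × 2.2 = 10.318 m².
Resultant F = γ·h_c·A = 8.31888 × 2.46302 × 10.318 = 211.411 kN.
I_c = b·h³/12 = 4.69 × 2.2³/12 = 4.16159 m⁴.
Centre of pressure: y_p = y_c + I_c/(y_c·A) = 2.8 + 4.16159/(2.8 × 10.318) = 2.8 + 0.144048 = 2.94405 m along the plane.
Vertically, h_p = y_p·sinθ = 2.94405 × 0.879649 = 2.58973 m.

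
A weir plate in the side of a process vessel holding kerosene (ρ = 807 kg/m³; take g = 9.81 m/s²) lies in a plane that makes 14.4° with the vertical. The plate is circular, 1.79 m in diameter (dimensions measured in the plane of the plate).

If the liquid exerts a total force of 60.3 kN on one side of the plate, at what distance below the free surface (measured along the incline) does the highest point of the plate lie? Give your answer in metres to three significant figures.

γ = ρg = 807 × 9.81 / 1000 = 7.91667 kN/m³.
A = π(0.895)² = 2.51649 m².
From F = γ·h_c·A, the centroid depth is h_c = 60.3/(7.91667 × 2.51649) = 3.02677 m.
The plate makes 14.4° with the vertical, i.e. θ = 90° − 14.4° = 75.6° to the horizontal. Measuring y along the incline from the free-surface line, vertical depth h = y·sinθ with sinθ = 0.968583.
Along the incline, y_c = h_c/sinθ = 3.02677/0.968583 = 3.12495 m.
The centroid is at the centre, 0.895 m below the top of the plate, so the highest point sits at y_top = 3.12495 − 0.895 = 2.22995 m along the incline.

y_top ≈ 2.23 m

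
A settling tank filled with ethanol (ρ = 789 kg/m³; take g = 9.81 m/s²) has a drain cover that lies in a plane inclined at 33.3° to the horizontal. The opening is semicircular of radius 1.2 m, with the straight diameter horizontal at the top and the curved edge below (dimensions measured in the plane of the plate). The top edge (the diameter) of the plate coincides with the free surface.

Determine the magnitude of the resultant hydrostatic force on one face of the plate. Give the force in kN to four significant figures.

F ≈ 4.895 kN

γ = ρg = 789 × 9.81 / 1000 = 7.74009 kN/m³.
Let θ = 33.3° be the plate's angle to the horizontal; measure y along the incline from where the plane meets the free surface. Vertical depth h = y·sinθ with sinθ = 0.549023.
The centroid of a semicircle lies 4r/(3π) = 0.509296 m from the diameter, here below the top edge, so y_c = 0.509296 m and h_c = 0.509296 × 0.549023 = 0.279615 m.
A = πr²/2 = π × 1.2²/2 = 2.26195 m².
Resultant F = γ·h_c·A = 7.74009 × 0.279615 × 2.26195 = 4.89541 kN.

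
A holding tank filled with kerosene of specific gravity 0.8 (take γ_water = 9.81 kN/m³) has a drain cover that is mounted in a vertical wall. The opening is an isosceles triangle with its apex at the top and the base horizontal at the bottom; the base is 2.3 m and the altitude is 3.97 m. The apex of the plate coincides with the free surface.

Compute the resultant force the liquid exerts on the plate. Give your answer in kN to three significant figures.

γ = 0.8 × 9.81 = 7.848 kN/m³.
With the apex up, the centroid sits 2h/3 = 2 × 3.97/3 = 2.64667 m below the apex, so the centroid depth is h_c = 2.64667 m.
A = ½ × 2.3 × 3.97 = 4.5655 m².
Resultant F = γ·h_c·A = 7.848 × 2.64667 × 4.5655 = 94.8303 kN.

F ≈ 94.8 kN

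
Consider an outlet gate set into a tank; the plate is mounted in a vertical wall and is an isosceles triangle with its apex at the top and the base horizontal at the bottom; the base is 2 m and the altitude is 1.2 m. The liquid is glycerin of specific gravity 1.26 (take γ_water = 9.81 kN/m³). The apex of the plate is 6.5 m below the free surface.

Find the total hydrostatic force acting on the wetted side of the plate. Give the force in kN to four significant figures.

F ≈ 108.3 kN

γ = 1.26 × 9.81 = 12.3606 kN/m³.
With the apex up, the centroid sits 2h/3 = 2 × 1.2/3 = 0.8 m below the apex, so the centroid depth is h_c = 6.5 + 0.8 = 7.3 m.
A = ½ × 2 × 1.2 = 1.2 m².
Resultant F = γ·h_c·A = 12.3606 × 7.3 × 1.2 = 108.279 kN.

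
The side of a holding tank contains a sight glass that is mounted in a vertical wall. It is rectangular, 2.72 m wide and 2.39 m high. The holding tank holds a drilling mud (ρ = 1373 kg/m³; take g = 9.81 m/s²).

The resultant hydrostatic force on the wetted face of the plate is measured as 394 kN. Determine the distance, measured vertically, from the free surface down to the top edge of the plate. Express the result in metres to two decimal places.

γ = ρg = 1373 × 9.81 / 1000 = 13.46913 kN/m³.
A = 2.72 × 2.39 = 6.5008 m².
From F = γ·h_c·A, the centroid depth is h_c = 394/(13.46913 × 6.5008) = 4.49977 m.
The centroid lies 2.39/2 = 1.195 m below the top edge, so the top edge sits at h_top = 4.49977 − 1.195 = 3.30477 m below the surface.

d_top ≈ 3.30 m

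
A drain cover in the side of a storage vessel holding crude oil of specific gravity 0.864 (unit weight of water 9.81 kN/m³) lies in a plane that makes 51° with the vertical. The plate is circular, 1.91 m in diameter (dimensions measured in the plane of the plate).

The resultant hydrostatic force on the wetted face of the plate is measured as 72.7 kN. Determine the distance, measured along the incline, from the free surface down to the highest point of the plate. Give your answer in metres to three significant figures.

y_top ≈ 3.80 m

γ = 0.864 × 9.81 = 8.47584 kN/m³.
A = π(0.955)² = 2.86521 m².
From F = γ·h_c·A, the centroid depth is h_c = 72.7/(8.47584 × 2.86521) = 2.99361 m.
The plate makes 51° with the vertical, i.e. θ = 90° − 51° = 39° to the horizontal. Measuring y along the incline from the free-surface line, vertical depth h = y·sinθ with sinθ = 0.629320.
Along the incline, y_c = h_c/sinθ = 2.99361/0.629320 = 4.7569 m.
The centroid is at the centre, 0.955 m below the top of the plate, so the highest point sits at y_top = 4.7569 − 0.955 = 3.8019 m along the incline.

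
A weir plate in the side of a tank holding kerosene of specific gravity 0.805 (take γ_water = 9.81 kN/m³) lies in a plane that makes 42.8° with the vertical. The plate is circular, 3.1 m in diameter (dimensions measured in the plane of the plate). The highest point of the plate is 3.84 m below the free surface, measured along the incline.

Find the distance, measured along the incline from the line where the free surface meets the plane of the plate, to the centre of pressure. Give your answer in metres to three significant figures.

γ = 0.805 × 9.81 = 7.89705 kN/m³.
The plate makes 42.8° with the vertical, i.e. θ = 90° − 42.8° = 47.2° to the horizontal. Measuring y along the incline from the free-surface line, vertical depth h = y·sinθ with sinθ = 0.733730.
The centroid is at the centre, 1.55 m below the top of the plate, so y_c = 3.84 + 1.55 = 5.39 m and h_c = 5.39 × 0.733730 = 3.9548 m.
A = π(1.55)² = 7.54768 m².
Resultant F = γ·h_c·A = 7.89705 × 3.9548 × 7.54768 = 235.724 kN.
I_c = πr⁴/4 = π × 1.55⁴/4 = 4.53332 m⁴.
Centre of pressure: y_p = y_c + I_c/(y_c·A) = 5.39 + 4.53332/(5.39 × 7.54768) = 5.39 + 0.111433 = 5.50143 m along the plane.

y_p = 5.50 m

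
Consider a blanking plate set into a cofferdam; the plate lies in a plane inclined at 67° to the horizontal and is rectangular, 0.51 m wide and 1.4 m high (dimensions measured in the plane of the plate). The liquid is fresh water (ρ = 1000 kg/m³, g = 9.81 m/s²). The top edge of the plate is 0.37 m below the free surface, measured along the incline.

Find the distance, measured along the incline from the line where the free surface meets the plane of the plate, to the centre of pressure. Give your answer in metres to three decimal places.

y_p = 1.223 m

γ = ρg = 1000 × 9.81 = 9810 N/m³ = 9.81 kN/m³.
Let θ = 67° be the plate's angle to the horizontal; measure y along the incline from where the plane meets the free surface. Vertical depth h = y·sinθ with sinθ = 0.920505.
The centroid lies 1.4/2 = 0.7 m below the top edge, so y_c = 0.37 + 0.7 = 1.07 m and h_c = 1.07 × 0.920505 = 0.98494 m.
A = 0.51 × 1.4 = 0.714 m².
Resultant F = γ·h_c·A = 9.81 × 0.98494 × 0.714 = 6.89885 kN.
I_c = b·h³/12 = 0.51 × 1.4³/12 = 0.11662 m⁴.
Centre of pressure: y_p = y_c + I_c/(y_c·A) = 1.07 + 0.11662/(1.07 × 0.714) = 1.07 + 0.152648 = 1.22265 m along the plane.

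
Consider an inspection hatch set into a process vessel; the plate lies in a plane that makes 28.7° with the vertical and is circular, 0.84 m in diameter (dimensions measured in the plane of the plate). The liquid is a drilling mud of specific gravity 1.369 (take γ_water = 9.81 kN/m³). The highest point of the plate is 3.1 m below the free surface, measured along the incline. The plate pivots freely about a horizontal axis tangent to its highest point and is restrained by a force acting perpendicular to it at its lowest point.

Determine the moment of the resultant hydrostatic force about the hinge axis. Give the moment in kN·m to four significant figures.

γ = 1.369 × 9.81 = 13.42989 kN/m³.
The plate makes 28.7° with the vertical, i.e. θ = 90° − 28.7° = 61.3° to the horizontal. Measuring y along the incline from the free-surface line, vertical depth h = y·sinθ with sinθ = 0.877146.
The centroid is at the centre, 0.42 m below the top of the plate, so y_c = 3.1 + 0.42 = 3.52 m and h_c = 3.52 × 0.877146 = 3.08755 m.
A = π(0.42)² = 0.554177 m².
Resultant F = γ·h_c·A = 13.42989 × 3.08755 × 0.554177 = 22.9792 kN.
I_c = πr⁴/4 = π × 0.42⁴/4 = 0.0244392 m⁴.
Centre of pressure: y_p = y_c + I_c/(y_c·A) = 3.52 + 0.0244392/(3.52 × 0.554177) = 3.52 + 0.0125284 = 3.53253 m along the plane.
The resultant acts 0.42 + 0.0125284 = 0.432528 m (along the plate) below the hinge at the top edge, so the moment about the hinge is M = F × 0.432528 = 22.9792 × 0.432528 = 9.93915 kN·m.

M ≈ 9.939 kN·m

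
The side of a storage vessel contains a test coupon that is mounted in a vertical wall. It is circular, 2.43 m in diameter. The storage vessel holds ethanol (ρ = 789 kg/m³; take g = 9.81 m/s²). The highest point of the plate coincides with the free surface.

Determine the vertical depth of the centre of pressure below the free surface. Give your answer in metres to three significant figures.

h_p = 1.52 m

γ = ρg = 789 × 9.81 / 1000 = 7.74009 kN/m³.
The centroid is at the centre, 1.215 m below the top of the plate, so the centroid depth is h_c = 1.215 m.
A = π(1.215)² = 4.6377 m².
Resultant F = γ·h_c·A = 7.74009 × 1.215 × 4.6377 = 43.6139 kN.
I_c = πr⁴/4 = π × 1.215⁴/4 = 1.71157 m⁴.
Centre of pressure: y_p = y_c + I_c/(y_c·A) = 1.215 + 1.71157/(1.215 × 4.6377) = 1.215 + 0.30375 = 1.51875 m along the plane.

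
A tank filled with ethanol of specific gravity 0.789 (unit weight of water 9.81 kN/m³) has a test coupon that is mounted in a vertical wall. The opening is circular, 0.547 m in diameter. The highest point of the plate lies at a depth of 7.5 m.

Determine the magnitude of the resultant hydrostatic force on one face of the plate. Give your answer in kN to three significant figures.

γ = 0.789 × 9.81 = 7.74009 kN/m³.
The centroid is at the centre, 0.2735 m below the top of the plate, so the centroid depth is h_c = 7.5 + 0.2735 = 7.7735 m.
A = π(0.2735)² = 0.234998 m².
Resultant F = γ·h_c·A = 7.74009 × 7.7735 × 0.234998 = 14.1393 kN.

F ≈ 14.1 kN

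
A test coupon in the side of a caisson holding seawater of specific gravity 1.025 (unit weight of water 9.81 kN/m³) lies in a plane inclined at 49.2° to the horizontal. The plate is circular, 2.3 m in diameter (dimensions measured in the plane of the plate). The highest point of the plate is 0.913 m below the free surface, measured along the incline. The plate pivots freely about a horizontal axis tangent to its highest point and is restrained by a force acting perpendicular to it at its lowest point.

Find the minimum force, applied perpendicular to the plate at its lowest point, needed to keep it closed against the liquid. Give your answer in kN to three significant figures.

P ≈ 37.2 kN

γ = 1.025 × 9.81 = 10.05525 kN/m³.
Let θ = 49.2° be the plate's angle to the horizontal; measure y along the incline from where the plane meets the free surface. Vertical depth h = y·sinθ with sinθ = 0.756995.
The centroid is at the centre, 1.15 m below the top of the plate, so y_c = 0.913 + 1.15 = 2.063 m and h_c = 2.063 × 0.756995 = 1.56168 m.
A = π(1.15)² = 4.15476 m².
Resultant F = γ·h_c·A = 10.05525 × 1.56168 × 4.15476 = 65.2425 kN.
I_c = πr⁴/4 = π × 1.15⁴/4 = 1.37367 m⁴.
Centre of pressure: y_p = y_c + I_c/(y_c·A) = 2.063 + 1.37367/(2.063 × 4.15476) = 2.063 + 0.160264 = 2.22326 m along the plane.
The resultant acts 1.15 + 0.160264 = 1.31026 m (along the plate) below the hinge at the top edge, so the moment about the hinge is M = F × 1.31026 = 65.2425 × 1.31026 = 85.4846 kN·m.
A normal force at the bottom, 2.3 m from the hinge, must supply this moment: P = 85.4846/2.3 = 37.1672 kN.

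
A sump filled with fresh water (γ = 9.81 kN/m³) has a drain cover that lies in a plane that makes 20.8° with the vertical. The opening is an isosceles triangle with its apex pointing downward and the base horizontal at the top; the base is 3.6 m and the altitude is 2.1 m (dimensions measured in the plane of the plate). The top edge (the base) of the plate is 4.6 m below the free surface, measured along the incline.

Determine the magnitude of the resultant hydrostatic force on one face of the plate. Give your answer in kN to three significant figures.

γ = 9.81 kN/m³.
The plate makes 20.8° with the vertical, i.e. θ = 90° − 20.8° = 69.2° to the horizontal. Measuring y along the incline from the free-surface line, vertical depth h = y·sinθ with sinθ = 0.934826.
With the apex down, the centroid sits h/3 = 2.1/3 = 0.7 m below the base (the top edge), so y_c = 4.6 + 0.7 = 5.3 m and h_c = 5.3 × 0.934826 = 4.95458 m.
A = ½ × 3.6 × 2.1 = 3.78 m².
Resultant F = γ·h_c·A = 9.81 × 4.95458 × 3.78 = 183.725 kN.

F ≈ 184 kN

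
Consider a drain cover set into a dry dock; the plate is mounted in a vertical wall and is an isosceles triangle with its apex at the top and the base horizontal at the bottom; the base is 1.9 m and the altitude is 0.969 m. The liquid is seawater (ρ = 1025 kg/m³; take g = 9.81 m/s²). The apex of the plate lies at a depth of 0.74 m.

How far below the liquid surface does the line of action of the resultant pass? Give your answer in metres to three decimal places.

γ = ρg = 1025 × 9.81 / 1000 = 10.05525 kN/m³.
With the apex up, the centroid sits 2h/3 = 2 × 0.969/3 = 0.646 m below the apex, so the centroid depth is h_c = 0.74 + 0.646 = 1.386 m.
A = ½ × 1.9 × 0.969 = 0.92055 m².
Resultant F = γ·h_c·A = 10.05525 × 1.386 × 0.92055 = 12.8293 kN.
I_c = b·h³/36 = 1.9 × 0.969³/36 = 0.04802 m⁴.
Centre of pressure: y_p = y_c + I_c/(y_c·A) = 1.386 + 0.04802/(1.386 × 0.92055) = 1.386 + 0.0376367 = 1.42364 m along the plane.

h_p = 1.424 m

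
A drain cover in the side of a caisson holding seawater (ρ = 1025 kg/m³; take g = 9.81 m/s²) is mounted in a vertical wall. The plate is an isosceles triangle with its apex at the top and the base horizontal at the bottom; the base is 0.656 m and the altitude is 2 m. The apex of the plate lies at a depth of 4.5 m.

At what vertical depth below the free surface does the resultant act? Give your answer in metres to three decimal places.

h_p = 5.871 m

γ = ρg = 1025 × 9.81 / 1000 = 10.05525 kN/m³.
With the apex up, the centroid sits 2h/3 = 2 × 2/3 = 1.33333 m below the apex, so the centroid depth is h_c = 4.5 + 1.33333 = 5.83333 m.
A = ½ × 0.656 × 2 = 0.656 m².
Resultant F = γ·h_c·A = 10.05525 × 5.83333 × 0.656 = 38.4781 kN.
I_c = b·h³/36 = 0.656 × 2³/36 = 0.145778 m⁴.
Centre of pressure: y_p = y_c + I_c/(y_c·A) = 5.83333 + 0.145778/(5.83333 × 0.656) = 5.83333 + 0.0380953 = 5.87143 m along the plane.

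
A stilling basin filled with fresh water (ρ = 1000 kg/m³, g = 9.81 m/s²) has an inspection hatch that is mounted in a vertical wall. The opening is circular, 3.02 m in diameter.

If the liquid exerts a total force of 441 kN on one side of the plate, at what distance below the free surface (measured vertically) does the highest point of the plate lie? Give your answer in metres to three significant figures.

γ = ρg = 1000 × 9.81 = 9810 N/m³ = 9.81 kN/m³.
A = π(1.51)² = 7.16315 m².
From F = γ·h_c·A, the centroid depth is h_c = 441/(9.81 × 7.16315) = 6.27575 m.
The centroid is at the centre, 1.51 m below the top of the plate, so the highest point sits at h_top = 6.27575 − 1.51 = 4.76575 m below the surface.

d_top ≈ 4.77 m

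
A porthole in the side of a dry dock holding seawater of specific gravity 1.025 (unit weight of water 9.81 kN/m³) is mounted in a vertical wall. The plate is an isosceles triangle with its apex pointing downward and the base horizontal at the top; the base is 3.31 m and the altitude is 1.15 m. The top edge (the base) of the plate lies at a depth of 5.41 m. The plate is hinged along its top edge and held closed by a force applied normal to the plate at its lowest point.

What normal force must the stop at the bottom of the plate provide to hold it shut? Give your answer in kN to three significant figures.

γ = 1.025 × 9.81 = 10.05525 kN/m³.
With the apex down, the centroid sits h/3 = 1.15/3 = 0.383333 m below the base (the top edge), so the centroid depth is h_c = 5.41 + 0.383333 = 5.79333 m.
A = ½ × 3.31 × 1.15 = 1.90325 m².
Resultant F = γ·h_c·A = 10.05525 × 5.79333 × 1.90325 = 110.871 kN.
I_c = b·h³/36 = 3.31 × 1.15³/36 = 0.139836 m⁴.
Centre of pressure: y_p = y_c + I_c/(y_c·A) = 5.79333 + 0.139836/(5.79333 × 1.90325) = 5.79333 + 0.0126822 = 5.80601 m along the plane.
The resultant acts 0.383333 + 0.0126822 = 0.396015 m (along the plate) below the hinge at the top edge, so the moment about the hinge is M = F × 0.396015 = 110.871 × 0.396015 = 43.9066 kN·m.
A normal force at the bottom, 1.15 m from the hinge, must supply this moment: P = 43.9066/1.15 = 38.1797 kN.

P ≈ 38.2 kN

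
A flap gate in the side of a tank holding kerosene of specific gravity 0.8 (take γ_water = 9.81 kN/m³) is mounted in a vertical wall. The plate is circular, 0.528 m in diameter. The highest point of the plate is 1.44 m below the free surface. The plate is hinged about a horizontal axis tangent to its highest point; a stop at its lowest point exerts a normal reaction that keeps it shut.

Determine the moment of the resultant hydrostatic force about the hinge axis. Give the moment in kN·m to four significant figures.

M ≈ 0.8030 kN·m

γ = 0.8 × 9.81 = 7.848 kN/m³.
The centroid is at the centre, 0.264 m below the top of the plate, so the centroid depth is h_c = 1.44 + 0.264 = 1.704 m.
A = π(0.264)² = 0.218956 m².
Resultant F = γ·h_c·A = 7.848 × 1.704 × 0.218956 = 2.9281 kN.
I_c = πr⁴/4 = π × 0.264⁴/4 = 0.0038151 m⁴.
Centre of pressure: y_p = y_c + I_c/(y_c·A) = 1.704 + 0.0038151/(1.704 × 0.218956) = 1.704 + 0.0102254 = 1.71423 m along the plane.
The resultant acts 0.264 + 0.0102254 = 0.274225 m (along the plate) below the hinge at the top edge, so the moment about the hinge is M = F × 0.274225 = 2.9281 × 0.274225 = 0.802958 kN·m.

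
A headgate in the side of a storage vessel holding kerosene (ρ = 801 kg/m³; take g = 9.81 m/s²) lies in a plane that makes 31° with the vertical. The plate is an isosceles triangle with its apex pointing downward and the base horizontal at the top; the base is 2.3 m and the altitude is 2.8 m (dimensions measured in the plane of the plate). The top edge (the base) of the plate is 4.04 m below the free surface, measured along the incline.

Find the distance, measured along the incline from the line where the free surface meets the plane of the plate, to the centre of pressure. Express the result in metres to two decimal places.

y_p = 5.06 m

γ = ρg = 801 × 9.81 / 1000 = 7.85781 kN/m³.
The plate makes 31° with the vertical, i.e. θ = 90° − 31° = 59° to the horizontal. Measuring y along the incline from the free-surface line, vertical depth h = y·sinθ with sinθ = 0.857167.
With the apex down, the centroid sits h/3 = 2.8/3 = 0.933333 m below the base (the top edge), so y_c = 4.04 + 0.933333 = 4.97333 m and h_c = 4.97333 × 0.857167 = 4.26297 m.
A = ½ × 2.3 × 2.8 = 3.22 m².
Resultant F = γ·h_c·A = 7.85781 × 4.26297 × 3.22 = 107.862 kN.
I_c = b·h³/36 = 2.3 × 2.8³/36 = 1.40249 m⁴.
Centre of pressure: y_p = y_c + I_c/(y_c·A) = 4.97333 + 1.40249/(4.97333 × 3.22) = 4.97333 + 0.0875783 = 5.06091 m along the plane.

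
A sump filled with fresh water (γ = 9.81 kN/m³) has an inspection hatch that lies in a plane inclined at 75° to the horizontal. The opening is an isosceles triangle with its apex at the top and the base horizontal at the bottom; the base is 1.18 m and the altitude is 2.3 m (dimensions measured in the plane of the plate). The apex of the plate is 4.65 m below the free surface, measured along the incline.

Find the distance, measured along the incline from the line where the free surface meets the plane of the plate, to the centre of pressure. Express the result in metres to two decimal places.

y_p = 6.23 m

γ = 9.81 kN/m³.
Let θ = 75° be the plate's angle to the horizontal; measure y along the incline from where the plane meets the free surface. Vertical depth h = y·sinθ with sinθ = 0.965926.
With the apex up, the centroid sits 2h/3 = 2 × 2.3/3 = 1.53333 m below the apex, so y_c = 4.65 + 1.53333 = 6.18333 m and h_c = 6.18333 × 0.965926 = 5.97264 m.
A = ½ × 1.18 × 2.3 = 1.357 m².
Resultant F = γ·h_c·A = 9.81 × 5.97264 × 1.357 = 79.5088 kN.
I_c = b·h³/36 = 1.18 × 2.3³/36 = 0.398807 m⁴.
Centre of pressure: y_p = y_c + I_c/(y_c·A) = 6.18333 + 0.398807/(6.18333 × 1.357) = 6.18333 + 0.0475292 = 6.23086 m along the plane.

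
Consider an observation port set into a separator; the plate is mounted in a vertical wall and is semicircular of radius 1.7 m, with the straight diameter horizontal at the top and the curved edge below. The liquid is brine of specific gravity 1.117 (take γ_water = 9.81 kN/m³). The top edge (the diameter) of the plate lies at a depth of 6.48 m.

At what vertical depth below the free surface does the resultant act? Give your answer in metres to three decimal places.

h_p = 7.230 m

γ = 1.117 × 9.81 = 10.95777 kN/m³.
The centroid of a semicircle lies 4r/(3π) = 0.721502 m from the diameter, here below the top edge, so the centroid depth is h_c = 6.48 + 0.721502 = 7.2015 m.
A = πr²/2 = π × 1.7²/2 = 4.5396 m².
Resultant F = γ·h_c·A = 10.95777 × 7.2015 × 4.5396 = 358.231 kN.
I_c = (π/8 − 8/(9π))·r⁴ = 0.109757 × 1.7⁴ = 0.916701 m⁴.
Centre of pressure: y_p = y_c + I_c/(y_c·A) = 7.2015 + 0.916701/(7.2015 × 4.5396) = 7.2015 + 0.0280406 = 7.22954 m along the plane.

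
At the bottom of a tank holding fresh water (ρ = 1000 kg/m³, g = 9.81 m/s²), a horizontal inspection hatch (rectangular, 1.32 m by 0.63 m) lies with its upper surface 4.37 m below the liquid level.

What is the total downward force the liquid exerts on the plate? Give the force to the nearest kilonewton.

γ = ρg = 1000 × 9.81 = 9810 N/m³ = 9.81 kN/m³.
The plate is horizontal, so pressure is uniform at p = γ·h = 9.81 × 4.37 = 42.8697 kN/m².
A = 1.32 × 0.63 = 0.8316 m².
F = p·A = 42.8697 × 0.8316 = 35.6504 kN.

F ≈ 36 kN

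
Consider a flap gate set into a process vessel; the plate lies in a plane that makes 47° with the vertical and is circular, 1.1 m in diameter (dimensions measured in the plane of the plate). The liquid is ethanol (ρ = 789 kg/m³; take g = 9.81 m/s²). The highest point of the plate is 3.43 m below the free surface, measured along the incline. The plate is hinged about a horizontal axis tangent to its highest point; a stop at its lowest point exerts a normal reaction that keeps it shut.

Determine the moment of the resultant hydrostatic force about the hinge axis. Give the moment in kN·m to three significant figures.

γ = ρg = 789 × 9.81 / 1000 = 7.74009 kN/m³.
The plate makes 47° with the vertical, i.e. θ = 90° − 47° = 43° to the horizontal. Measuring y along the incline from the free-surface line, vertical depth h = y·sinθ with sinθ = 0.681998.
The centroid is at the centre, 0.55 m below the top of the plate, so y_c = 3.43 + 0.55 = 3.98 m and h_c = 3.98 × 0.681998 = 2.71435 m.
A = π(0.55)² = 0.950332 m².
Resultant F = γ·h_c·A = 7.74009 × 2.71435 × 0.950332 = 19.9658 kN.
I_c = πr⁴/4 = π × 0.55⁴/4 = 0.0718688 m⁴.
Centre of pressure: y_p = y_c + I_c/(y_c·A) = 3.98 + 0.0718688/(3.98 × 0.950332) = 3.98 + 0.0190012 = 3.999 m along the plane.
The resultant acts 0.55 + 0.0190012 = 0.569001 m (along the plate) below the hinge at the top edge, so the moment about the hinge is M = F × 0.569001 = 19.9658 × 0.569001 = 11.3606 kN·m.

M ≈ 11.4 kN·m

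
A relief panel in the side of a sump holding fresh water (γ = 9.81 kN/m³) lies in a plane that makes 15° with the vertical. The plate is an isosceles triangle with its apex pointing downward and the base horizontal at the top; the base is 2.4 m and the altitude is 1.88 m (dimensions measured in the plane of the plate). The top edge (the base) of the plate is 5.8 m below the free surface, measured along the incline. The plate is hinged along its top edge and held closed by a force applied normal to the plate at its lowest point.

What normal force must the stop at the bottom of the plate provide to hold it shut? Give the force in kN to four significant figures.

P ≈ 48.03 kN

γ = 9.81 kN/m³.
The plate makes 15° with the vertical, i.e. θ = 90° − 15° = 75° to the horizontal. Measuring y along the incline from the free-surface line, vertical depth h = y·sinθ with sinθ = 0.965926.
With the apex down, the centroid sits h/3 = 1.88/3 = 0.626667 m below the base (the top edge), so y_c = 5.8 + 0.626667 = 6.42667 m and h_c = 6.42667 × 0.965926 = 6.20769 m.
A = ½ × 2.4 × 1.88 = 2.256 m².
Resultant F = γ·h_c·A = 9.81 × 6.20769 × 2.256 = 137.385 kN.
I_c = b·h³/36 = 2.4 × 1.88³/36 = 0.442978 m⁴.
Centre of pressure: y_p = y_c + I_c/(y_c·A) = 6.42667 + 0.442978/(6.42667 × 2.256) = 6.42667 + 0.0305532 = 6.45722 m along the plane.
The resultant acts 0.626667 + 0.0305532 = 0.65722 m (along the plate) below the hinge at the top edge, so the moment about the hinge is M = F × 0.65722 = 137.385 × 0.65722 = 90.2922 kN·m.
A normal force at the bottom, 1.88 m from the hinge, must supply this moment: P = 90.2922/1.88 = 48.0278 kN.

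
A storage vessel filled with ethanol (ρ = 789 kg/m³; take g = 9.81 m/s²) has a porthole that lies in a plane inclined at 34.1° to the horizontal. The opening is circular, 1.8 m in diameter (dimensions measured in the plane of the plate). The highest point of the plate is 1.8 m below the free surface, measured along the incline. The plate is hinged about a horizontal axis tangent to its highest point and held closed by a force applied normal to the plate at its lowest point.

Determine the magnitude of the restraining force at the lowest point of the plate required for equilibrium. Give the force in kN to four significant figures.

P ≈ 16.15 kN

γ = ρg = 789 × 9.81 / 1000 = 7.74009 kN/m³.
Let θ = 34.1° be the plate's angle to the horizontal; measure y along the incline from where the plane meets the free surface. Vertical depth h = y·sinθ with sinθ = 0.560639.
The centroid is at the centre, 0.9 m below the top of the plate, so y_c = 1.8 + 0.9 = 2.7 m and h_c = 2.7 × 0.560639 = 1.51373 m.
A = π(0.9)² = 2.54469 m².
Resultant F = γ·h_c·A = 7.74009 × 1.51373 × 2.54469 = 29.8146 kN.
I_c = πr⁴/4 = π × 0.9⁴/4 = 0.5153 m⁴.
Centre of pressure: y_p = y_c + I_c/(y_c·A) = 2.7 + 0.5153/(2.7 × 2.54469) = 2.7 + 0.075 = 2.775 m along the plane.
The resultant acts 0.9 + 0.075 = 0.975 m (along the plate) below the hinge at the top edge, so the moment about the hinge is M = F × 0.975 = 29.8146 × 0.975 = 29.0692 kN·m.
A normal force at the bottom, 1.8 m from the hinge, must supply this moment: P = 29.0692/1.8 = 16.1496 kN.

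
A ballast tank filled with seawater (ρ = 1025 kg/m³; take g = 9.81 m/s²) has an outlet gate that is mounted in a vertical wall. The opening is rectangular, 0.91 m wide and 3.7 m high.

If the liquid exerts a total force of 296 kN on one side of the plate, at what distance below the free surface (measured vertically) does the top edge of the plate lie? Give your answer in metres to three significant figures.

d_top ≈ 6.89 m

γ = ρg = 1025 × 9.81 / 1000 = 10.05525 kN/m³.
A = 0.91 × 3.7 = 3.367 m².
From F = γ·h_c·A, the centroid depth is h_c = 296/(10.05525 × 3.367) = 8.7429 m.
The centroid lies 3.7/2 = 1.85 m below the top edge, so the top edge sits at h_top = 8.7429 − 1.85 = 6.8929 m below the surface.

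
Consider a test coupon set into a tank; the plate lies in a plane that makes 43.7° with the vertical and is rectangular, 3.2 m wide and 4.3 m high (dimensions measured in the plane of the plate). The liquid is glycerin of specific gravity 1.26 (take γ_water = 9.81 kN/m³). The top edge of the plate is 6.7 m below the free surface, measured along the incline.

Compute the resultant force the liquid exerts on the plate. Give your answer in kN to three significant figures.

F ≈ 1090 kN

γ = 1.26 × 9.81 = 12.3606 kN/m³.
The plate makes 43.7° with the vertical, i.e. θ = 90° − 43.7° = 46.3° to the horizontal. Measuring y along the incline from the free-surface line, vertical depth h = y·sinθ with sinθ = 0.722967.
The centroid lies 4.3/2 = 2.15 m below the top edge, so y_c = 6.7 + 2.15 = 8.85 m and h_c = 8.85 × 0.722967 = 6.39826 m.
A = 3.2 × 4.3 = 13.76 m².
Resultant F = γ·h_c·A = 12.3606 × 6.39826 × 13.76 = 1088.23 kN.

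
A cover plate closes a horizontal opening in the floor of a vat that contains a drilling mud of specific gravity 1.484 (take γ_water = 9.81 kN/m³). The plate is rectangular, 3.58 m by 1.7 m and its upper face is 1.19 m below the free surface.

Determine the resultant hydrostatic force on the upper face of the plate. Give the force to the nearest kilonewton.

F ≈ 105 kN

γ = 1.484 × 9.81 = 14.55804 kN/m³.
The plate is horizontal, so pressure is uniform at p = γ·h = 14.55804 × 1.19 = 17.3241 kN/m².
A = 3.58 × 1.7 = 6.086 m².
F = p·A = 17.3241 × 6.086 = 105.434 kN.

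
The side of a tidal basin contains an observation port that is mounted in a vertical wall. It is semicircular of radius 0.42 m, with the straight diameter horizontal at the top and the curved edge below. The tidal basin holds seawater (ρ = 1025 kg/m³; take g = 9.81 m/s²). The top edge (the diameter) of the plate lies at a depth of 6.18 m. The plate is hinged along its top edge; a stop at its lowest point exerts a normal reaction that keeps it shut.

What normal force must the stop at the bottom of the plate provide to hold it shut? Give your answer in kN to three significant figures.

γ = ρg = 1025 × 9.81 / 1000 = 10.05525 kN/m³.
The centroid of a semicircle lies 4r/(3π) = 0.178254 m from the diameter, here below the top edge, so the centroid depth is h_c = 6.18 + 0.178254 = 6.35825 m.
A = πr²/2 = π × 0.42²/2 = 0.277088 m².
Resultant F = γ·h_c·A = 10.05525 × 6.35825 × 0.277088 = 17.7153 kN.
I_c = (π/8 − 8/(9π))·r⁴ = 0.109757 × 0.42⁴ = 0.0034153 m⁴.
Centre of pressure: y_p = y_c + I_c/(y_c·A) = 6.35825 + 0.0034153/(6.35825 × 0.277088) = 6.35825 + 0.00193853 = 6.36019 m along the plane.
The resultant acts 0.178254 + 0.00193853 = 0.180193 m (along the plate) below the hinge at the top edge, so the moment about the hinge is M = F × 0.180193 = 17.7153 × 0.180193 = 3.19217 kN·m.
A normal force at the bottom, 0.42 m from the hinge, must supply this moment: P = 3.19217/0.42 = 7.6004 kN.

P ≈ 7.60 kN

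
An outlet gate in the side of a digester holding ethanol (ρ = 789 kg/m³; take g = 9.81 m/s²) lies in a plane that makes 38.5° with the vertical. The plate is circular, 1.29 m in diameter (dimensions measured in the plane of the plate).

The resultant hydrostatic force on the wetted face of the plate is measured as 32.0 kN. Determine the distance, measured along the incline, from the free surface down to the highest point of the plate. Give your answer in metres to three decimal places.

y_top ≈ 3.397 m

γ = ρg = 789 × 9.81 / 1000 = 7.74009 kN/m³.
A = π(0.645)² = 1.30698 m².
From F = γ·h_c·A, the centroid depth is h_c = 32.0/(7.74009 × 1.30698) = 3.16326 m.
The plate makes 38.5° with the vertical, i.e. θ = 90° − 38.5° = 51.5° to the horizontal. Measuring y along the incline from the free-surface line, vertical depth h = y·sinθ with sinθ = 0.782608.
Along the incline, y_c = h_c/sinθ = 3.16326/0.782608 = 4.04195 m.
The centroid is at the centre, 0.645 m below the top of the plate, so the highest point sits at y_top = 4.04195 − 0.645 = 3.39695 m along the incline.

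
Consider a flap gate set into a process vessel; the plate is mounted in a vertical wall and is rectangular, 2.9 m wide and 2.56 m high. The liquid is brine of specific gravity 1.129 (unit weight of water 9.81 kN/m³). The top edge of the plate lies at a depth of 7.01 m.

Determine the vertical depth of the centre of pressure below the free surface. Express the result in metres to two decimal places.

h_p = 8.36 m

γ = 1.129 × 9.81 = 11.07549 kN/m³.
The centroid lies 2.56/2 = 1.28 m below the top edge, so the centroid depth is h_c = 7.01 + 1.28 = 8.29 m.
A = 2.9 × 2.56 = 7.424 m².
Resultant F = γ·h_c·A = 11.07549 × 8.29 × 7.424 = 681.641 kN.
I_c = b·h³/12 = 2.9 × 2.56³/12 = 4.05449 m⁴.
Centre of pressure: y_p = y_c + I_c/(y_c·A) = 8.29 + 4.05449/(8.29 × 7.424) = 8.29 + 0.0658785 = 8.35588 m along the plane.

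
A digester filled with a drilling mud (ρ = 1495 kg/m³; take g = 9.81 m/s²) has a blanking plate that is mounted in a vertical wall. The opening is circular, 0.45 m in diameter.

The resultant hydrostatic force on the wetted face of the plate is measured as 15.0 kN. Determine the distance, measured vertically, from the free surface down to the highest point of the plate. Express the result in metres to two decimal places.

γ = ρg = 1495 × 9.81 / 1000 = 14.66595 kN/m³.
A = π(0.225)² = 0.159043 m².
From F = γ·h_c·A, the centroid depth is h_c = 15.0/(14.66595 × 0.159043) = 6.43082 m.
The centroid is at the centre, 0.225 m below the top of the plate, so the highest point sits at h_top = 6.43082 − 0.225 = 6.20582 m below the surface.

d_top ≈ 6.21 m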